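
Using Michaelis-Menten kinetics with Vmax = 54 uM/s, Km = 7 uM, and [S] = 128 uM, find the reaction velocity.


v = Vmax * [S] / (Km + [S])
v = 54 * 128 / (7 + 128)
v = 51.2 uM/s

51.2 uM/s


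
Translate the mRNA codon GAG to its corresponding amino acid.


Standard genetic code lookup.
Codon GAG -> Glu

Glu


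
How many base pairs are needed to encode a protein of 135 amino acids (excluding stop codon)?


Each amino acid = 1 codon = 3 bp
bp = 135 * 3 = 405 bp

405 bp


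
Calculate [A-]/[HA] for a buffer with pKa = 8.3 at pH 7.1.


[A-]/[HA] = 10^(pH - pKa)
= 10^(7.1 - 8.3)
= 0.0631

0.0631


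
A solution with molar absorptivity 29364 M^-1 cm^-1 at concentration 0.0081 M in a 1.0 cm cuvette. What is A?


A = epsilon * c * l
A = 29364 * 0.0081 * 1.0
A = 237.8484

237.8484


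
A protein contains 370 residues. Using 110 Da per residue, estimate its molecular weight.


MW = n_residues * 110 Da
MW = 370 * 110
MW = 40700 Da

40700 Da


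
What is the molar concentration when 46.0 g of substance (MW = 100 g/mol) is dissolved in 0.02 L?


C = (mass / MW) / volume
C = (46.0 / 100) / 0.02
C = 23.0 M

23.0 M


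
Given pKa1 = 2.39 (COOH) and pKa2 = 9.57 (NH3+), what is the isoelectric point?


pI = (pKa1 + pKa2) / 2
pI = (2.39 + 9.57) / 2
pI = 5.98

5.98


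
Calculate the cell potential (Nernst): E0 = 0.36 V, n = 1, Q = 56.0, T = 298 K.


E = E0 - (RT/nF) * ln(Q)
E = 0.36 - (8.314 * 298 / (1 * 96485)) * ln(56.0)
E = 0.2566 V

0.2566 V


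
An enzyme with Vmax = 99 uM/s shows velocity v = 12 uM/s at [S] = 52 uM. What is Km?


Km = [S] * (Vmax - v) / v
Km = 52 * (99 - 12) / 12
Km = 377.0 uM

377.0 uM


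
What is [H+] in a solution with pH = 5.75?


[H+] = 10^(-pH)
[H+] = 10^(-5.75)
[H+] = 1.778e-06 M

1.778e-06 M


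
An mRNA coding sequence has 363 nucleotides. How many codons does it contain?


codons = nucleotides / 3
codons = 363 / 3 = 121

121


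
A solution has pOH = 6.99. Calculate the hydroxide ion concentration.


[OH-] = 10^(-pOH)
[OH-] = 10^(-6.99)
[OH-] = 1.023e-07 M

1.023e-07 M


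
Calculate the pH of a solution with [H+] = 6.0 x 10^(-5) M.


pH = -log10([H+])
pH = -log10(6.0 x 10^(-5))
pH = 4.2218

4.2218


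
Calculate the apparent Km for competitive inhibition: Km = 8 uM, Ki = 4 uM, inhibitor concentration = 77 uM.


Km_app = Km * (1 + [I]/Ki)
Km_app = 8 * (1 + 77/4)
Km_app = 162.0 uM

162.0 uM


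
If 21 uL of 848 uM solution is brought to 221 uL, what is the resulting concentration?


C2 = C1 * V1 / V2
C2 = 848 * 21 / 221
C2 = 80.5792 uM

80.5792 uM


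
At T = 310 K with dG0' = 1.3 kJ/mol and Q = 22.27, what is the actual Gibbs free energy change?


dG = dG0' + RT * ln(Q) / 1000
dG = 1.3 + 8.314 * 310 * ln(22.27) / 1000
dG = 9.2981 kJ/mol

9.2981 kJ/mol


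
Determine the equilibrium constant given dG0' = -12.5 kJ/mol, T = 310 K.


Keq = exp(-dG0 * 1000 / (R * T))
Keq = exp(-(-12.5) * 1000 / (8.314 * 310))
Keq = 127.7355

127.7355


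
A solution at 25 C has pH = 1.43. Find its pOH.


pOH = 14 - pH
pOH = 14 - 1.43
pOH = 12.57

12.57


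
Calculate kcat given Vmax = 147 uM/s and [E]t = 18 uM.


kcat = Vmax / [E]t
kcat = 147 / 18
kcat = 8.1667 s^-1

8.1667 s^-1


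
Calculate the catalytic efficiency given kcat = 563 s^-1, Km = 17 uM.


Catalytic efficiency = kcat / Km
= 563 / 17
= 33.1176 uM^-1*s^-1

33.1176 uM^-1*s^-1


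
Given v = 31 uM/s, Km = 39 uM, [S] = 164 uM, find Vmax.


Vmax = v * (Km + [S]) / [S]
Vmax = 31 * (39 + 164) / 164
Vmax = 38.372 uM/s

38.372 uM/s


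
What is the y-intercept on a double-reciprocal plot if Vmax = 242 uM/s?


y-intercept = 1/Vmax
= 1/242
= 0.0041 s/uM

0.0041 s/uM


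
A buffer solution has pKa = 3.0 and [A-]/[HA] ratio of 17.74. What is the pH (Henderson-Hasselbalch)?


pH = pKa + log10([A-]/[HA])
pH = 3.0 + log10(17.74)
pH = 4.249

4.249


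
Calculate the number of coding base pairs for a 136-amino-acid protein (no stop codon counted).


Each amino acid = 1 codon = 3 bp
bp = 136 * 3 = 408 bp

408 bp


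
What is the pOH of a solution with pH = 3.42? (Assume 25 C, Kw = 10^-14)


pOH = 14 - pH
pOH = 14 - 3.42
pOH = 10.58

10.58


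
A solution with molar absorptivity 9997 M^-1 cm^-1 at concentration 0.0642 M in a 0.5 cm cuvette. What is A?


A = epsilon * c * l
A = 9997 * 0.0642 * 0.5
A = 320.9037

320.9037


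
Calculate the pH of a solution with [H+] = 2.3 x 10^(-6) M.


pH = -log10([H+])
pH = -log10(2.3 x 10^(-6))
pH = 5.6383

5.6383


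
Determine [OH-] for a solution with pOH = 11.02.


[OH-] = 10^(-pOH)
[OH-] = 10^(-11.02)
[OH-] = 9.550e-12 M

9.550e-12 M


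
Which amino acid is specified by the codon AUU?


Standard genetic code lookup.
Codon AUU -> Ile

Ile


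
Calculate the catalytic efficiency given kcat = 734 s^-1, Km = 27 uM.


Catalytic efficiency = kcat / Km
= 734 / 27
= 27.1852 uM^-1*s^-1

27.1852 uM^-1*s^-1


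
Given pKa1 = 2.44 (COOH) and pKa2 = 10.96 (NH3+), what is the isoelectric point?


pI = (pKa1 + pKa2) / 2
pI = (2.44 + 10.96) / 2
pI = 6.7

6.7


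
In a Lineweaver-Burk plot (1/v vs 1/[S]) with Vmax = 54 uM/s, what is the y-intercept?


y-intercept = 1/Vmax
= 1/54
= 0.0185 s/uM

0.0185 s/uM


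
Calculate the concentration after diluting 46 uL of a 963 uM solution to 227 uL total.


C2 = C1 * V1 / V2
C2 = 963 * 46 / 227
C2 = 195.1454 uM

195.1454 uM


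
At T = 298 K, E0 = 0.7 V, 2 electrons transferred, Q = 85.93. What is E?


E = E0 - (RT/nF) * ln(Q)
E = 0.7 - (8.314 * 298 / (2 * 96485)) * ln(85.93)
E = 0.6428 V

0.6428 V


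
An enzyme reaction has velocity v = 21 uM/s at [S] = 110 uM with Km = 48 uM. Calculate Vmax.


Vmax = v * (Km + [S]) / [S]
Vmax = 21 * (48 + 110) / 110
Vmax = 30.1636 uM/s

30.1636 uM/s


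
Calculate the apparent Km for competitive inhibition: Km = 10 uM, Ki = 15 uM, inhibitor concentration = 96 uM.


Km_app = Km * (1 + [I]/Ki)
Km_app = 10 * (1 + 96/15)
Km_app = 74.0 uM

74.0 uM


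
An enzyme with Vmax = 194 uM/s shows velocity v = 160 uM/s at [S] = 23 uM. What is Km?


Km = [S] * (Vmax - v) / v
Km = 23 * (194 - 160) / 160
Km = 4.8875 uM

4.8875 uM


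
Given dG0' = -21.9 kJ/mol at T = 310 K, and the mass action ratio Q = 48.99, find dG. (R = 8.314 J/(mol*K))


dG = dG0' + RT * ln(Q) / 1000
dG = -21.9 + 8.314 * 310 * ln(48.99) / 1000
dG = -11.87 kJ/mol

-11.87 kJ/mol


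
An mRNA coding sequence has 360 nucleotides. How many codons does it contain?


codons = nucleotides / 3
codons = 360 / 3 = 120

120


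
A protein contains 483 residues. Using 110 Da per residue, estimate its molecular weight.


MW = n_residues * 110 Da
MW = 483 * 110
MW = 53130 Da

53130 Da


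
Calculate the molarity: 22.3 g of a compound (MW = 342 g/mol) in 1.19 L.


C = (mass / MW) / volume
C = (22.3 / 342) / 1.19
C = 0.0548 M

0.0548 M


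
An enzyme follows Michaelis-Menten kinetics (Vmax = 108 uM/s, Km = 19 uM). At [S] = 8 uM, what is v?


v = Vmax * [S] / (Km + [S])
v = 108 * 8 / (19 + 8)
v = 32.0 uM/s

32.0 uM/s


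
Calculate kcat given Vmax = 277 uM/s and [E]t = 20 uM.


kcat = Vmax / [E]t
kcat = 277 / 20
kcat = 13.85 s^-1

13.85 s^-1


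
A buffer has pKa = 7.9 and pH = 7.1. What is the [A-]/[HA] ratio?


[A-]/[HA] = 10^(pH - pKa)
= 10^(7.1 - 7.9)
= 0.1585

0.1585


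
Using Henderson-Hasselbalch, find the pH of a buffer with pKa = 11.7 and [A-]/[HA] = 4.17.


pH = pKa + log10([A-]/[HA])
pH = 11.7 + log10(4.17)
pH = 12.3201

12.3201


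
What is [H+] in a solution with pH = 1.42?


[H+] = 10^(-pH)
[H+] = 10^(-1.42)
[H+] = 0.038 M

0.038 M


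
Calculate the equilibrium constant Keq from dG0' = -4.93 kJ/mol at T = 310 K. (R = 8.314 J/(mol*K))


Keq = exp(-dG0 * 1000 / (R * T))
Keq = exp(-(-4.93) * 1000 / (8.314 * 310))
Keq = 6.7722

6.7722


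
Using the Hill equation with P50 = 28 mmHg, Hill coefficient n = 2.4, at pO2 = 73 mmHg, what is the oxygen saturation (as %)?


Y = pO2^n / (P50^n + pO2^n)
Y = 73^2.4 / (28^2.4 + 73^2.4)
Y = 90.89%

90.89%


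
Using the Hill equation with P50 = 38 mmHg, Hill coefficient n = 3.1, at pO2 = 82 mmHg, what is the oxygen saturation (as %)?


Y = pO2^n / (P50^n + pO2^n)
Y = 82^3.1 / (38^3.1 + 82^3.1)
Y = 91.56%

91.56%


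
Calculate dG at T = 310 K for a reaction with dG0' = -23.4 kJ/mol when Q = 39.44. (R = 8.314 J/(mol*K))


dG = dG0' + RT * ln(Q) / 1000
dG = -23.4 + 8.314 * 310 * ln(39.44) / 1000
dG = -13.9288 kJ/mol

-13.9288 kJ/mol


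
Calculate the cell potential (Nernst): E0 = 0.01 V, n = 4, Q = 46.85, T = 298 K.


E = E0 - (RT/nF) * ln(Q)
E = 0.01 - (8.314 * 298 / (4 * 96485)) * ln(46.85)
E = -0.0147 V

-0.0147 V


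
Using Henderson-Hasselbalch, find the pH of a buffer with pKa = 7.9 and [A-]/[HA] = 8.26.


pH = pKa + log10([A-]/[HA])
pH = 7.9 + log10(8.26)
pH = 8.817

8.817


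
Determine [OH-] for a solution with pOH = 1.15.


[OH-] = 10^(-pOH)
[OH-] = 10^(-1.15)
[OH-] = 0.0708 M

0.0708 M


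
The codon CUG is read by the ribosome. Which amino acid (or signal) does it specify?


Standard genetic code lookup.
Codon CUG -> Leu

Leu


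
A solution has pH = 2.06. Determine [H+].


[H+] = 10^(-pH)
[H+] = 10^(-2.06)
[H+] = 0.0087 M

0.0087 M


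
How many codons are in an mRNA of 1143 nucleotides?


codons = nucleotides / 3
codons = 1143 / 3 = 381

381


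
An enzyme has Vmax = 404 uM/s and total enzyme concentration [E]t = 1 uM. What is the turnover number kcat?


kcat = Vmax / [E]t
kcat = 404 / 1
kcat = 404.0 s^-1

404.0 s^-1


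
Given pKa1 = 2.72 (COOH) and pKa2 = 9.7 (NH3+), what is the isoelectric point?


pI = (pKa1 + pKa2) / 2
pI = (2.72 + 9.7) / 2
pI = 6.21

6.21


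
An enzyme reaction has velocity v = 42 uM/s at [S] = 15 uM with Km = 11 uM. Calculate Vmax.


Vmax = v * (Km + [S]) / [S]
Vmax = 42 * (11 + 15) / 15
Vmax = 72.8 uM/s

72.8 uM/s


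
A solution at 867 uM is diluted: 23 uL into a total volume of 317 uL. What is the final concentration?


C2 = C1 * V1 / V2
C2 = 867 * 23 / 317
C2 = 62.9054 uM

62.9054 uM


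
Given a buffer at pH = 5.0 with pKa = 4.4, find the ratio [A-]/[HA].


[A-]/[HA] = 10^(pH - pKa)
= 10^(5.0 - 4.4)
= 3.9811

3.9811


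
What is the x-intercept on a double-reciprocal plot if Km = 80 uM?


x-intercept = -1/Km
= -1/80
= -0.0125 1/uM

-0.0125 1/uM


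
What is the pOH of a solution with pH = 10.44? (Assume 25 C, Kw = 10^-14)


pOH = 14 - pH
pOH = 14 - 10.44
pOH = 3.56

3.56


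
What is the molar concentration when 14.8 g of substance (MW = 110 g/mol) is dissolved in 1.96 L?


C = (mass / MW) / volume
C = (14.8 / 110) / 1.96
C = 0.0686 M

0.0686 M


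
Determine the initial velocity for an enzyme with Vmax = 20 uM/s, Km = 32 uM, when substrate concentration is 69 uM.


v = Vmax * [S] / (Km + [S])
v = 20 * 69 / (32 + 69)
v = 13.6634 uM/s

13.6634 uM/s


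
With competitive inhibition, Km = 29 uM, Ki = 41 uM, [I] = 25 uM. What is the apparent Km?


Km_app = Km * (1 + [I]/Ki)
Km_app = 29 * (1 + 25/41)
Km_app = 46.6829 uM

46.6829 uM


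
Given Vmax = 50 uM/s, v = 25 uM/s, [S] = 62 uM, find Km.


Km = [S] * (Vmax - v) / v
Km = 62 * (50 - 25) / 25
Km = 62.0 uM

62.0 uM


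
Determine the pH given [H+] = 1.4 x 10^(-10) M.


pH = -log10([H+])
pH = -log10(1.4 x 10^(-10))
pH = 9.8539

9.8539


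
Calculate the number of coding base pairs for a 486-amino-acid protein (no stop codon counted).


Each amino acid = 1 codon = 3 bp
bp = 486 * 3 = 1458 bp

1458 bp


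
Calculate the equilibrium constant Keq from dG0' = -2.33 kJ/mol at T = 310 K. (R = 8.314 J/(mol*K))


Keq = exp(-dG0 * 1000 / (R * T))
Keq = exp(-(-2.33) * 1000 / (8.314 * 310))
Keq = 2.4695

2.4695


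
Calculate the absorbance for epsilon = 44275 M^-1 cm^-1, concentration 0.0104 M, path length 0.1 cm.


A = epsilon * c * l
A = 44275 * 0.0104 * 0.1
A = 46.046

46.046


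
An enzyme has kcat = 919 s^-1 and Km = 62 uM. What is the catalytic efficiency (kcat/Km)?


Catalytic efficiency = kcat / Km
= 919 / 62
= 14.8226 uM^-1*s^-1

14.8226 uM^-1*s^-1


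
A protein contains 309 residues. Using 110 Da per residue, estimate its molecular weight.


MW = n_residues * 110 Da
MW = 309 * 110
MW = 33990 Da

33990 Da


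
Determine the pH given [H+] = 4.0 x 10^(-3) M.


pH = -log10([H+])
pH = -log10(4.0 x 10^(-3))
pH = 2.3979

2.3979


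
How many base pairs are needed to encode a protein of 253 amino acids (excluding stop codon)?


Each amino acid = 1 codon = 3 bp
bp = 253 * 3 = 759 bp

759 bp


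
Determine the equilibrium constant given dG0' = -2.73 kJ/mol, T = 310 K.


Keq = exp(-dG0 * 1000 / (R * T))
Keq = exp(-(-2.73) * 1000 / (8.314 * 310))
Keq = 2.8842

2.8842


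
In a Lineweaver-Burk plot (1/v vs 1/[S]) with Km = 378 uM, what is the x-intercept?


x-intercept = -1/Km
= -1/378
= -0.0026 1/uM

-0.0026 1/uM


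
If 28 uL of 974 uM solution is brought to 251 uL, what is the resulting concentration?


C2 = C1 * V1 / V2
C2 = 974 * 28 / 251
C2 = 108.6534 uM

108.6534 uM


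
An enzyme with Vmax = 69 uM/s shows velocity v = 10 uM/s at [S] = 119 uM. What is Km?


Km = [S] * (Vmax - v) / v
Km = 119 * (69 - 10) / 10
Km = 702.1 uM

702.1 uM


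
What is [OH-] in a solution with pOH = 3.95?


[OH-] = 10^(-pOH)
[OH-] = 10^(-3.95)
[OH-] = 1.122e-04 M

1.122e-04 M


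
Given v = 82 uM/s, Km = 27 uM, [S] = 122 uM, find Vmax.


Vmax = v * (Km + [S]) / [S]
Vmax = 82 * (27 + 122) / 122
Vmax = 100.1475 uM/s

100.1475 uM/s


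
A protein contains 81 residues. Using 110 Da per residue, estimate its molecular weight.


MW = n_residues * 110 Da
MW = 81 * 110
MW = 8910 Da

8910 Da


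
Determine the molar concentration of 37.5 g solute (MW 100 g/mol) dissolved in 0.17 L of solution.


C = (mass / MW) / volume
C = (37.5 / 100) / 0.17
C = 2.2059 M

2.2059 M


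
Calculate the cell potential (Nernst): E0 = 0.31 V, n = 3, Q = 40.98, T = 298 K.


E = E0 - (RT/nF) * ln(Q)
E = 0.31 - (8.314 * 298 / (3 * 96485)) * ln(40.98)
E = 0.2782 V

0.2782 V


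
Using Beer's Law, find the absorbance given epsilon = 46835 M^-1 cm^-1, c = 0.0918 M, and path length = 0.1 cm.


A = epsilon * c * l
A = 46835 * 0.0918 * 0.1
A = 429.9453

429.9453


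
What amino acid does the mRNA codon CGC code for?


Standard genetic code lookup.
Codon CGC -> Arg

Arg


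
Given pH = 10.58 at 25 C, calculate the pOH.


pOH = 14 - pH
pOH = 14 - 10.58
pOH = 3.42

3.42


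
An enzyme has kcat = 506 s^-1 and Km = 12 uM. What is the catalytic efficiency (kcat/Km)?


Catalytic efficiency = kcat / Km
= 506 / 12
= 42.1667 uM^-1*s^-1

42.1667 uM^-1*s^-1


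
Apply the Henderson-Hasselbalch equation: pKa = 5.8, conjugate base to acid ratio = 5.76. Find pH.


pH = pKa + log10([A-]/[HA])
pH = 5.8 + log10(5.76)
pH = 6.5604

6.5604


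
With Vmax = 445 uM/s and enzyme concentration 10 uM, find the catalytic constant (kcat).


kcat = Vmax / [E]t
kcat = 445 / 10
kcat = 44.5 s^-1

44.5 s^-1


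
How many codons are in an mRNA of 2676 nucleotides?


codons = nucleotides / 3
codons = 2676 / 3 = 892

892


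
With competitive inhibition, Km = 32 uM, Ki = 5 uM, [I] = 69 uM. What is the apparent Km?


Km_app = Km * (1 + [I]/Ki)
Km_app = 32 * (1 + 69/5)
Km_app = 473.6 uM

473.6 uM


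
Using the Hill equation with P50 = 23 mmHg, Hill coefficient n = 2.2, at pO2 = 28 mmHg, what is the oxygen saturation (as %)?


Y = pO2^n / (P50^n + pO2^n)
Y = 28^2.2 / (23^2.2 + 28^2.2)
Y = 60.65%

60.65%


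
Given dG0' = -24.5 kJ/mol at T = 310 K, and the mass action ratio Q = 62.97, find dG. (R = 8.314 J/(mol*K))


dG = dG0' + RT * ln(Q) / 1000
dG = -24.5 + 8.314 * 310 * ln(62.97) / 1000
dG = -13.823 kJ/mol

-13.823 kJ/mol


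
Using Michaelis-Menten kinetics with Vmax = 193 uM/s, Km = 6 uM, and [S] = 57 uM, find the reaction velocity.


v = Vmax * [S] / (Km + [S])
v = 193 * 57 / (6 + 57)
v = 174.619 uM/s

174.619 uM/s


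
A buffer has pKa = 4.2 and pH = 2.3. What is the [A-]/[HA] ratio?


[A-]/[HA] = 10^(pH - pKa)
= 10^(2.3 - 4.2)
= 0.0126

0.0126


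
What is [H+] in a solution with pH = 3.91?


[H+] = 10^(-pH)
[H+] = 10^(-3.91)
[H+] = 1.230e-04 M

1.230e-04 M


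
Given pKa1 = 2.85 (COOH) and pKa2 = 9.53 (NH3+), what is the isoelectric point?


pI = (pKa1 + pKa2) / 2
pI = (2.85 + 9.53) / 2
pI = 6.19

6.19


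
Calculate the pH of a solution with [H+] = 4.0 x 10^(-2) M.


pH = -log10([H+])
pH = -log10(4.0 x 10^(-2))
pH = 1.3979

1.3979


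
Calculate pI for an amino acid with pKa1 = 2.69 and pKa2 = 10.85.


pI = (pKa1 + pKa2) / 2
pI = (2.69 + 10.85) / 2
pI = 6.77

6.77


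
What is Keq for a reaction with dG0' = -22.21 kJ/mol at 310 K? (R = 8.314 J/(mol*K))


Keq = exp(-dG0 * 1000 / (R * T))
Keq = exp(-(-22.21) * 1000 / (8.314 * 310))
Keq = 5527.0624

5527.0624


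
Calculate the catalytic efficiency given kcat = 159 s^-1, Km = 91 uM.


Catalytic efficiency = kcat / Km
= 159 / 91
= 1.7473 uM^-1*s^-1

1.7473 uM^-1*s^-1


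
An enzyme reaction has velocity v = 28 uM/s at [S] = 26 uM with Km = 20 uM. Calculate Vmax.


Vmax = v * (Km + [S]) / [S]
Vmax = 28 * (20 + 26) / 26
Vmax = 49.5385 uM/s

49.5385 uM/s


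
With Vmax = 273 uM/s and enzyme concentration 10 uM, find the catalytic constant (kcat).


kcat = Vmax / [E]t
kcat = 273 / 10
kcat = 27.3 s^-1

27.3 s^-1


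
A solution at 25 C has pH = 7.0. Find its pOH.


pOH = 14 - pH
pOH = 14 - 7.0
pOH = 7.0

7.0


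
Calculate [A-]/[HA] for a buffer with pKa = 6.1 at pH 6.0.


[A-]/[HA] = 10^(pH - pKa)
= 10^(6.0 - 6.1)
= 0.7943

0.7943


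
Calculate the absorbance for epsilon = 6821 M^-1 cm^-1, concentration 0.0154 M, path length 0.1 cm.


A = epsilon * c * l
A = 6821 * 0.0154 * 0.1
A = 10.5043

10.5043


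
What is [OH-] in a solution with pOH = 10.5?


[OH-] = 10^(-pOH)
[OH-] = 10^(-10.5)
[OH-] = 3.162e-11 M

3.162e-11 M


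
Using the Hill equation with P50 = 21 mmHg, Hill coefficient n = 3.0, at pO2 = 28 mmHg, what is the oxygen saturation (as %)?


Y = pO2^n / (P50^n + pO2^n)
Y = 28^3.0 / (21^3.0 + 28^3.0)
Y = 70.33%

70.33%


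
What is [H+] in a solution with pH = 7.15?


[H+] = 10^(-pH)
[H+] = 10^(-7.15)
[H+] = 7.079e-08 M

7.079e-08 M


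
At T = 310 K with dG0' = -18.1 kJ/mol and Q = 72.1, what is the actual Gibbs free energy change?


dG = dG0' + RT * ln(Q) / 1000
dG = -18.1 + 8.314 * 310 * ln(72.1) / 1000
dG = -7.074 kJ/mol

-7.074 kJ/mol


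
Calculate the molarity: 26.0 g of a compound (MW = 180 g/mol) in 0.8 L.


C = (mass / MW) / volume
C = (26.0 / 180) / 0.8
C = 0.1806 M

0.1806 M


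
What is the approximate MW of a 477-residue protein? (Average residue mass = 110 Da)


MW = n_residues * 110 Da
MW = 477 * 110
MW = 52470 Da

52470 Da


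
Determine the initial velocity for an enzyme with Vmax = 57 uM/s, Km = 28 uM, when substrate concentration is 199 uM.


v = Vmax * [S] / (Km + [S])
v = 57 * 199 / (28 + 199)
v = 49.9692 uM/s

49.9692 uM/s


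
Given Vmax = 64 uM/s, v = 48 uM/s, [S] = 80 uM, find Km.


Km = [S] * (Vmax - v) / v
Km = 80 * (64 - 48) / 48
Km = 26.6667 uM

26.6667 uM


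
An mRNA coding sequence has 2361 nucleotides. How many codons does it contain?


codons = nucleotides / 3
codons = 2361 / 3 = 787

787


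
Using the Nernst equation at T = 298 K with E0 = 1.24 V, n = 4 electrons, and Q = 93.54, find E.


E = E0 - (RT/nF) * ln(Q)
E = 1.24 - (8.314 * 298 / (4 * 96485)) * ln(93.54)
E = 1.2109 V

1.2109 V


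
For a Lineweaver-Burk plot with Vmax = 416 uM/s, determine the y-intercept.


y-intercept = 1/Vmax
= 1/416
= 0.0024 s/uM

0.0024 s/uM


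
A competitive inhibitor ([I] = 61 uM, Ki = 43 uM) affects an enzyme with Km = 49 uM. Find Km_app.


Km_app = Km * (1 + [I]/Ki)
Km_app = 49 * (1 + 61/43)
Km_app = 118.5116 uM

118.5116 uM


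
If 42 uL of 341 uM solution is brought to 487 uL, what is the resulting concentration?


C2 = C1 * V1 / V2
C2 = 341 * 42 / 487
C2 = 29.4086 uM

29.4086 uM


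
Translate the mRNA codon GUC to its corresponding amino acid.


Standard genetic code lookup.
Codon GUC -> Val

Val


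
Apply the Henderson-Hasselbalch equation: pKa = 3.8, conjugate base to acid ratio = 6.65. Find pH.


pH = pKa + log10([A-]/[HA])
pH = 3.8 + log10(6.65)
pH = 4.6228

4.6228


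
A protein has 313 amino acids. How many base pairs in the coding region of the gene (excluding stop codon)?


Each amino acid = 1 codon = 3 bp
bp = 313 * 3 = 939 bp

939 bp


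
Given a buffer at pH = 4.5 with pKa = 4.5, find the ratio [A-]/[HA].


[A-]/[HA] = 10^(pH - pKa)
= 10^(4.5 - 4.5)
= 1.0

1.0


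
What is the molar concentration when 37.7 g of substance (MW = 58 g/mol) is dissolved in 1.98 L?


C = (mass / MW) / volume
C = (37.7 / 58) / 1.98
C = 0.3283 M

0.3283 M


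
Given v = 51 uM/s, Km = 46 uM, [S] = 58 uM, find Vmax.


Vmax = v * (Km + [S]) / [S]
Vmax = 51 * (46 + 58) / 58
Vmax = 91.4483 uM/s

91.4483 uM/s


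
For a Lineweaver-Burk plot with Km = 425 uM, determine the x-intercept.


x-intercept = -1/Km
= -1/425
= -0.0024 1/uM

-0.0024 1/uM


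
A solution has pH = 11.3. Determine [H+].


[H+] = 10^(-pH)
[H+] = 10^(-11.3)
[H+] = 5.012e-12 M

5.012e-12 M


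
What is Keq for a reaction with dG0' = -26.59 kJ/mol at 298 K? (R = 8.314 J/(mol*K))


Keq = exp(-dG0 * 1000 / (R * T))
Keq = exp(-(-26.59) * 1000 / (8.314 * 298))
Keq = 45811.0883

45811.0883


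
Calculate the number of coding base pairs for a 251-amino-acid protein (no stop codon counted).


Each amino acid = 1 codon = 3 bp
bp = 251 * 3 = 753 bp

753 bp


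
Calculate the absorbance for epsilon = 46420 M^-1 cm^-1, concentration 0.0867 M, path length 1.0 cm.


A = epsilon * c * l
A = 46420 * 0.0867 * 1.0
A = 4024.614

4024.614


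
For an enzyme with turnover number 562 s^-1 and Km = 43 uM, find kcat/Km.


Catalytic efficiency = kcat / Km
= 562 / 43
= 13.0698 uM^-1*s^-1

13.0698 uM^-1*s^-1


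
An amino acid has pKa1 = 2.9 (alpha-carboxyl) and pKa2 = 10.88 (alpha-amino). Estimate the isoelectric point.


pI = (pKa1 + pKa2) / 2
pI = (2.9 + 10.88) / 2
pI = 6.89

6.89


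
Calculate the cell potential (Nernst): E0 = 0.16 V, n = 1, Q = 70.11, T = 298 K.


E = E0 - (RT/nF) * ln(Q)
E = 0.16 - (8.314 * 298 / (1 * 96485)) * ln(70.11)
E = 0.0509 V

0.0509 V


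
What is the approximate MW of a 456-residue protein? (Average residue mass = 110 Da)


MW = n_residues * 110 Da
MW = 456 * 110
MW = 50160 Da

50160 Da


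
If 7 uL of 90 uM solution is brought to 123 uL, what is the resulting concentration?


C2 = C1 * V1 / V2
C2 = 90 * 7 / 123
C2 = 5.122 uM

5.122 uM


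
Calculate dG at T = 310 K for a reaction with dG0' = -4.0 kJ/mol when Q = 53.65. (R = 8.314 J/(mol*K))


dG = dG0' + RT * ln(Q) / 1000
dG = -4.0 + 8.314 * 310 * ln(53.65) / 1000
dG = 6.2642 kJ/mol

6.2642 kJ/mol


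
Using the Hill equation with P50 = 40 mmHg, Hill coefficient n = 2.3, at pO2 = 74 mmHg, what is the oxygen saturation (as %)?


Y = pO2^n / (P50^n + pO2^n)
Y = 74^2.3 / (40^2.3 + 74^2.3)
Y = 80.45%

80.45%


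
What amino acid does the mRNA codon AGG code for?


Standard genetic code lookup.
Codon AGG -> Arg

Arg


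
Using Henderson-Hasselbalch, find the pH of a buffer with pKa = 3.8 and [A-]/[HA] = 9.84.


pH = pKa + log10([A-]/[HA])
pH = 3.8 + log10(9.84)
pH = 4.793

4.793


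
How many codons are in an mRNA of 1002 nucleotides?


codons = nucleotides / 3
codons = 1002 / 3 = 334

334


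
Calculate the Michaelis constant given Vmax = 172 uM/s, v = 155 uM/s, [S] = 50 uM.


Km = [S] * (Vmax - v) / v
Km = 50 * (172 - 155) / 155
Km = 5.4839 uM

5.4839 uM


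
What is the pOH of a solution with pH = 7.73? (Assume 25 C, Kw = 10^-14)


pOH = 14 - pH
pOH = 14 - 7.73
pOH = 6.27

6.27


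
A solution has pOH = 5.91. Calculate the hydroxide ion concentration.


[OH-] = 10^(-pOH)
[OH-] = 10^(-5.91)
[OH-] = 1.230e-06 M

1.230e-06 M


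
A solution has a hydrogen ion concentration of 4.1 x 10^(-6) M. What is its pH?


pH = -log10([H+])
pH = -log10(4.1 x 10^(-6))
pH = 5.3872

5.3872


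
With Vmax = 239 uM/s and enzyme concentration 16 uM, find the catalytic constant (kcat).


kcat = Vmax / [E]t
kcat = 239 / 16
kcat = 14.9375 s^-1

14.9375 s^-1


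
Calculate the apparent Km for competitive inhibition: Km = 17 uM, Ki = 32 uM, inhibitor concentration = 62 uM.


Km_app = Km * (1 + [I]/Ki)
Km_app = 17 * (1 + 62/32)
Km_app = 49.9375 uM

49.9375 uM


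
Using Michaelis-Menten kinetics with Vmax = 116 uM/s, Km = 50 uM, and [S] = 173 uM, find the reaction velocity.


v = Vmax * [S] / (Km + [S])
v = 116 * 173 / (50 + 173)
v = 89.991 uM/s

89.991 uM/s


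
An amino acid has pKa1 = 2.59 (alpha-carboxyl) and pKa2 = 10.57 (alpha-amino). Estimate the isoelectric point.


pI = (pKa1 + pKa2) / 2
pI = (2.59 + 10.57) / 2
pI = 6.58

6.58


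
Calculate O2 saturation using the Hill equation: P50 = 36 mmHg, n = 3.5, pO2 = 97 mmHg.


Y = pO2^n / (P50^n + pO2^n)
Y = 97^3.5 / (36^3.5 + 97^3.5)
Y = 96.98%

96.98%


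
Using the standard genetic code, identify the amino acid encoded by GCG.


Standard genetic code lookup.
Codon GCG -> Ala

Ala


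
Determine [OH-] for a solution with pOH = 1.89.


[OH-] = 10^(-pOH)
[OH-] = 10^(-1.89)
[OH-] = 0.0129 M

0.0129 M


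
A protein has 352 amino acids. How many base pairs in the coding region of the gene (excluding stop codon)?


Each amino acid = 1 codon = 3 bp
bp = 352 * 3 = 1056 bp

1056 bp


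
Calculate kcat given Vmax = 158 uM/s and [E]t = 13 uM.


kcat = Vmax / [E]t
kcat = 158 / 13
kcat = 12.1538 s^-1

12.1538 s^-1


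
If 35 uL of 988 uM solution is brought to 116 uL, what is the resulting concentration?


C2 = C1 * V1 / V2
C2 = 988 * 35 / 116
C2 = 298.1034 uM

298.1034 uM


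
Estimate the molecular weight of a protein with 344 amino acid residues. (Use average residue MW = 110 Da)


MW = n_residues * 110 Da
MW = 344 * 110
MW = 37840 Da

37840 Da


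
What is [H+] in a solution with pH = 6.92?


[H+] = 10^(-pH)
[H+] = 10^(-6.92)
[H+] = 1.202e-07 M

1.202e-07 M


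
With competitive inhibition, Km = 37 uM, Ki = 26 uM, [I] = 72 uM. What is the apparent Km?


Km_app = Km * (1 + [I]/Ki)
Km_app = 37 * (1 + 72/26)
Km_app = 139.4615 uM

139.4615 uM


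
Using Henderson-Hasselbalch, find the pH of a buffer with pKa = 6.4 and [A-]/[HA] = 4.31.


pH = pKa + log10([A-]/[HA])
pH = 6.4 + log10(4.31)
pH = 7.0345

7.0345


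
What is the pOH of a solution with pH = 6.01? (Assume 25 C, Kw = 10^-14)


pOH = 14 - pH
pOH = 14 - 6.01
pOH = 7.99

7.99


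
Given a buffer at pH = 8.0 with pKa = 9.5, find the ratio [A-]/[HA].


[A-]/[HA] = 10^(pH - pKa)
= 10^(8.0 - 9.5)
= 0.0316

0.0316


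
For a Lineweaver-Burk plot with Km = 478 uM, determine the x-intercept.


x-intercept = -1/Km
= -1/478
= -0.0021 1/uM

-0.0021 1/uM


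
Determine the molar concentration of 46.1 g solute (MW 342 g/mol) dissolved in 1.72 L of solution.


C = (mass / MW) / volume
C = (46.1 / 342) / 1.72
C = 0.0784 M

0.0784 M


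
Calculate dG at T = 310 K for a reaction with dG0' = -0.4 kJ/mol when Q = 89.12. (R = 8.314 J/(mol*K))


dG = dG0' + RT * ln(Q) / 1000
dG = -0.4 + 8.314 * 310 * ln(89.12) / 1000
dG = 11.1722 kJ/mol

11.1722 kJ/mol


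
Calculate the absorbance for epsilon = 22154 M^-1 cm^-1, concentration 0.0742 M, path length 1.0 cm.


A = epsilon * c * l
A = 22154 * 0.0742 * 1.0
A = 1643.8268

1643.8268


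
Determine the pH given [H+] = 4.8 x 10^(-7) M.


pH = -log10([H+])
pH = -log10(4.8 x 10^(-7))
pH = 6.3188

6.3188


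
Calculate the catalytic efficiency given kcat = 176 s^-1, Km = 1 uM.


Catalytic efficiency = kcat / Km
= 176 / 1
= 176.0 uM^-1*s^-1

176.0 uM^-1*s^-1


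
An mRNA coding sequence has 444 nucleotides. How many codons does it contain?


codons = nucleotides / 3
codons = 444 / 3 = 148

148


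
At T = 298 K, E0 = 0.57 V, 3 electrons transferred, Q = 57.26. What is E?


E = E0 - (RT/nF) * ln(Q)
E = 0.57 - (8.314 * 298 / (3 * 96485)) * ln(57.26)
E = 0.5354 V

0.5354 V


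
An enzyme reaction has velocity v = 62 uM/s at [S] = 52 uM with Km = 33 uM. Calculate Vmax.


Vmax = v * (Km + [S]) / [S]
Vmax = 62 * (33 + 52) / 52
Vmax = 101.3462 uM/s

101.3462 uM/s


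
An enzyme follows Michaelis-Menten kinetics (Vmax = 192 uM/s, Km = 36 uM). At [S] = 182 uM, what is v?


v = Vmax * [S] / (Km + [S])
v = 192 * 182 / (36 + 182)
v = 160.2936 uM/s

160.2936 uM/s


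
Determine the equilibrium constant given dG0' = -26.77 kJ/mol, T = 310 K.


Keq = exp(-dG0 * 1000 / (R * T))
Keq = exp(-(-26.77) * 1000 / (8.314 * 310))
Keq = 32424.7642

32424.7642


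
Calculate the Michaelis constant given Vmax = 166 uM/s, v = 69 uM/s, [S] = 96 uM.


Km = [S] * (Vmax - v) / v
Km = 96 * (166 - 69) / 69
Km = 134.9565 uM

134.9565 uM


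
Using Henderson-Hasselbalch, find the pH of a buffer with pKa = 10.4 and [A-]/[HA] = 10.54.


pH = pKa + log10([A-]/[HA])
pH = 10.4 + log10(10.54)
pH = 11.4228

11.4228


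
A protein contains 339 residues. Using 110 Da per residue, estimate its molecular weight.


MW = n_residues * 110 Da
MW = 339 * 110
MW = 37290 Da

37290 Da


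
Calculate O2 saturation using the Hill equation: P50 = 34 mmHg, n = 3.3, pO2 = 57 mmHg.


Y = pO2^n / (P50^n + pO2^n)
Y = 57^3.3 / (34^3.3 + 57^3.3)
Y = 84.62%

84.62%


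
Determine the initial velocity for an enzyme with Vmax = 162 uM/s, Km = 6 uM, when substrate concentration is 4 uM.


v = Vmax * [S] / (Km + [S])
v = 162 * 4 / (6 + 4)
v = 64.8 uM/s

64.8 uM/s


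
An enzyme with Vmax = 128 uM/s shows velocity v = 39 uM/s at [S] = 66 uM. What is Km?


Km = [S] * (Vmax - v) / v
Km = 66 * (128 - 39) / 39
Km = 150.6154 uM

150.6154 uM


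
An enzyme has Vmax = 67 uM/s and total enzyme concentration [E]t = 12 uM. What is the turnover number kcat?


kcat = Vmax / [E]t
kcat = 67 / 12
kcat = 5.5833 s^-1

5.5833 s^-1


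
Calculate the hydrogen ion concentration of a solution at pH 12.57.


[H+] = 10^(-pH)
[H+] = 10^(-12.57)
[H+] = 2.692e-13 M

2.692e-13 M


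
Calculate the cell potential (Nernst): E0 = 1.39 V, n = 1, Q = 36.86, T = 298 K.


E = E0 - (RT/nF) * ln(Q)
E = 1.39 - (8.314 * 298 / (1 * 96485)) * ln(36.86)
E = 1.2974 V

1.2974 V


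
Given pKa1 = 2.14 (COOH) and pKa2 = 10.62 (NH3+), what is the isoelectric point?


pI = (pKa1 + pKa2) / 2
pI = (2.14 + 10.62) / 2
pI = 6.38

6.38


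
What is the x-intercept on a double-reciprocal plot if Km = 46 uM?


x-intercept = -1/Km
= -1/46
= -0.0217 1/uM

-0.0217 1/uM


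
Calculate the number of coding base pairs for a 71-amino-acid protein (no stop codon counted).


Each amino acid = 1 codon = 3 bp
bp = 71 * 3 = 213 bp

213 bp


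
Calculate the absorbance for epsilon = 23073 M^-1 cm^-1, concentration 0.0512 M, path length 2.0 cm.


A = epsilon * c * l
A = 23073 * 0.0512 * 2.0
A = 2362.6752

2362.6752


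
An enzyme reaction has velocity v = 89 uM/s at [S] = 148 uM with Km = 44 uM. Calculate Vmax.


Vmax = v * (Km + [S]) / [S]
Vmax = 89 * (44 + 148) / 148
Vmax = 115.4595 uM/s

115.4595 uM/s


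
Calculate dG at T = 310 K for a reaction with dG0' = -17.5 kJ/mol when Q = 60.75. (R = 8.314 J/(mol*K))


dG = dG0' + RT * ln(Q) / 1000
dG = -17.5 + 8.314 * 310 * ln(60.75) / 1000
dG = -6.9155 kJ/mol

-6.9155 kJ/mol


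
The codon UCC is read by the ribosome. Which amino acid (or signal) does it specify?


Standard genetic code lookup.
Codon UCC -> Ser

Ser


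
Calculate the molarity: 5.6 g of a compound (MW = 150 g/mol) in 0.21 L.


C = (mass / MW) / volume
C = (5.6 / 150) / 0.21
C = 0.1778 M

0.1778 M


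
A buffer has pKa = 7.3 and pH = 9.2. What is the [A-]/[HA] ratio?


[A-]/[HA] = 10^(pH - pKa)
= 10^(9.2 - 7.3)
= 79.4328

79.4328


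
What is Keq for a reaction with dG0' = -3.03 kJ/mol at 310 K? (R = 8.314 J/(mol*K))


Keq = exp(-dG0 * 1000 / (R * T))
Keq = exp(-(-3.03) * 1000 / (8.314 * 310))
Keq = 3.2402

3.2402


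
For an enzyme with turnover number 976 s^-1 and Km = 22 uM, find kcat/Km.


Catalytic efficiency = kcat / Km
= 976 / 22
= 44.3636 uM^-1*s^-1

44.3636 uM^-1*s^-1


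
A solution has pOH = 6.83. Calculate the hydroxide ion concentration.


[OH-] = 10^(-pOH)
[OH-] = 10^(-6.83)
[OH-] = 1.479e-07 M

1.479e-07 M


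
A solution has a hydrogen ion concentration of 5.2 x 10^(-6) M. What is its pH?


pH = -log10([H+])
pH = -log10(5.2 x 10^(-6))
pH = 5.284

5.284


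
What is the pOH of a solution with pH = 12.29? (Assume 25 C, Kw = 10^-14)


pOH = 14 - pH
pOH = 14 - 12.29
pOH = 1.71

1.71


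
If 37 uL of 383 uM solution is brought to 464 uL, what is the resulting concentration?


C2 = C1 * V1 / V2
C2 = 383 * 37 / 464
C2 = 30.5409 uM

30.5409 uM


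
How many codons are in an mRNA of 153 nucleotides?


codons = nucleotides / 3
codons = 153 / 3 = 51

51


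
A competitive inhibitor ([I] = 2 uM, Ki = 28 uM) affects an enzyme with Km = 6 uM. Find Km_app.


Km_app = Km * (1 + [I]/Ki)
Km_app = 6 * (1 + 2/28)
Km_app = 6.4286 uM

6.4286 uM


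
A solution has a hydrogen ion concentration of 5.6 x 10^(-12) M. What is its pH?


pH = -log10([H+])
pH = -log10(5.6 x 10^(-12))
pH = 11.2518

11.2518


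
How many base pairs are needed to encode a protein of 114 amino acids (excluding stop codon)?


Each amino acid = 1 codon = 3 bp
bp = 114 * 3 = 342 bp

342 bp


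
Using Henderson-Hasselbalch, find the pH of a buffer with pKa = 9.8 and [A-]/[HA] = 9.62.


pH = pKa + log10([A-]/[HA])
pH = 9.8 + log10(9.62)
pH = 10.7832

10.7832


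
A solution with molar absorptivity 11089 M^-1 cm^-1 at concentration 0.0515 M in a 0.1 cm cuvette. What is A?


A = epsilon * c * l
A = 11089 * 0.0515 * 0.1
A = 57.1084

57.1084


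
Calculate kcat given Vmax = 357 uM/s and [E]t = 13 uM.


kcat = Vmax / [E]t
kcat = 357 / 13
kcat = 27.4615 s^-1

27.4615 s^-1


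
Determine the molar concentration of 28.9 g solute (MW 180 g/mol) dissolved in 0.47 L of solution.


C = (mass / MW) / volume
C = (28.9 / 180) / 0.47
C = 0.3416 M

0.3416 M


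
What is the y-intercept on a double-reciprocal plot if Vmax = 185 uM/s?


y-intercept = 1/Vmax
= 1/185
= 0.0054 s/uM

0.0054 s/uM


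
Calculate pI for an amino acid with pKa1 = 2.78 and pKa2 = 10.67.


pI = (pKa1 + pKa2) / 2
pI = (2.78 + 10.67) / 2
pI = 6.725

6.725


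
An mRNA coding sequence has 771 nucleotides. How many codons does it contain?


codons = nucleotides / 3
codons = 771 / 3 = 257

257


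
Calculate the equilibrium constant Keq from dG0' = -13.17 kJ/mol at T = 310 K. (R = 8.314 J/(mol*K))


Keq = exp(-dG0 * 1000 / (R * T))
Keq = exp(-(-13.17) * 1000 / (8.314 * 310))
Keq = 165.657

165.657


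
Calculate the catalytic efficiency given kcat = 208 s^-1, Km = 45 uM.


Catalytic efficiency = kcat / Km
= 208 / 45
= 4.6222 uM^-1*s^-1

4.6222 uM^-1*s^-1


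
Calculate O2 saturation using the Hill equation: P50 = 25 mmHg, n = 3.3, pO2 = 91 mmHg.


Y = pO2^n / (P50^n + pO2^n)
Y = 91^3.3 / (25^3.3 + 91^3.3)
Y = 98.61%

98.61%


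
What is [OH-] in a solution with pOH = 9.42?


[OH-] = 10^(-pOH)
[OH-] = 10^(-9.42)
[OH-] = 3.802e-10 M

3.802e-10 M


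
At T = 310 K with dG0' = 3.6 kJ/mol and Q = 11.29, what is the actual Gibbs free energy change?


dG = dG0' + RT * ln(Q) / 1000
dG = 3.6 + 8.314 * 310 * ln(11.29) / 1000
dG = 9.8473 kJ/mol

9.8473 kJ/mol


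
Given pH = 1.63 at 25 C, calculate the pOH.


pOH = 14 - pH
pOH = 14 - 1.63
pOH = 12.37

12.37


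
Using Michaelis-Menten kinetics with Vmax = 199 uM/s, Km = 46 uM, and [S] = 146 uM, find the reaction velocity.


v = Vmax * [S] / (Km + [S])
v = 199 * 146 / (46 + 146)
v = 151.3229 uM/s

151.3229 uM/s


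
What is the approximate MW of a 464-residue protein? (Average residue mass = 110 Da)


MW = n_residues * 110 Da
MW = 464 * 110
MW = 51040 Da

51040 Da


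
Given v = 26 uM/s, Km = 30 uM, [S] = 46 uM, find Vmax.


Vmax = v * (Km + [S]) / [S]
Vmax = 26 * (30 + 46) / 46
Vmax = 42.9565 uM/s

42.9565 uM/s


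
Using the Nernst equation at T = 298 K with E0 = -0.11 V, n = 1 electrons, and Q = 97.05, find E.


E = E0 - (RT/nF) * ln(Q)
E = -0.11 - (8.314 * 298 / (1 * 96485)) * ln(97.05)
E = -0.2275 V

-0.2275 V


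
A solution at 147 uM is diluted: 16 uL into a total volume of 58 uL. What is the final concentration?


C2 = C1 * V1 / V2
C2 = 147 * 16 / 58
C2 = 40.5517 uM

40.5517 uM


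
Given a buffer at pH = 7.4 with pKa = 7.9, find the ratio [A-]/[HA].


[A-]/[HA] = 10^(pH - pKa)
= 10^(7.4 - 7.9)
= 0.3162

0.3162


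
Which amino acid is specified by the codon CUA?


Standard genetic code lookup.
Codon CUA -> Leu

Leu


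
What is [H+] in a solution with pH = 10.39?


[H+] = 10^(-pH)
[H+] = 10^(-10.39)
[H+] = 4.074e-11 M

4.074e-11 M


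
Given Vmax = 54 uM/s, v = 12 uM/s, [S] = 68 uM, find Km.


Km = [S] * (Vmax - v) / v
Km = 68 * (54 - 12) / 12
Km = 238.0 uM

238.0 uM


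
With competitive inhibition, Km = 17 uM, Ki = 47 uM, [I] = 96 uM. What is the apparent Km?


Km_app = Km * (1 + [I]/Ki)
Km_app = 17 * (1 + 96/47)
Km_app = 51.7234 uM

51.7234 uM


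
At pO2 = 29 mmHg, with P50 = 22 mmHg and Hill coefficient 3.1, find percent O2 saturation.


Y = pO2^n / (P50^n + pO2^n)
Y = 29^3.1 / (22^3.1 + 29^3.1)
Y = 70.19%

70.19%


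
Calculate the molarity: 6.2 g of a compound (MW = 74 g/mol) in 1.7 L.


C = (mass / MW) / volume
C = (6.2 / 74) / 1.7
C = 0.0493 M

0.0493 M


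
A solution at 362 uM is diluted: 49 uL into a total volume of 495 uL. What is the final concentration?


C2 = C1 * V1 / V2
C2 = 362 * 49 / 495
C2 = 35.8343 uM

35.8343 uM


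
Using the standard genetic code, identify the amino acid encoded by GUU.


Standard genetic code lookup.
Codon GUU -> Val

Val


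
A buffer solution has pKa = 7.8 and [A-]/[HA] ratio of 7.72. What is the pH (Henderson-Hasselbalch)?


pH = pKa + log10([A-]/[HA])
pH = 7.8 + log10(7.72)
pH = 8.6876

8.6876


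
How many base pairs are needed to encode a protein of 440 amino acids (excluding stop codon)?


Each amino acid = 1 codon = 3 bp
bp = 440 * 3 = 1320 bp

1320 bp


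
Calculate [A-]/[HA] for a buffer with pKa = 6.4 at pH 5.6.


[A-]/[HA] = 10^(pH - pKa)
= 10^(5.6 - 6.4)
= 0.1585

0.1585


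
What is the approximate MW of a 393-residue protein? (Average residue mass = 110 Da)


MW = n_residues * 110 Da
MW = 393 * 110
MW = 43230 Da

43230 Da


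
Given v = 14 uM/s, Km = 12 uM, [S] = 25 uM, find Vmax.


Vmax = v * (Km + [S]) / [S]
Vmax = 14 * (12 + 25) / 25
Vmax = 20.72 uM/s

20.72 uM/s


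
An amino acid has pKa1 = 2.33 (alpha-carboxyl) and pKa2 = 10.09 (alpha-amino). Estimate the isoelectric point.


pI = (pKa1 + pKa2) / 2
pI = (2.33 + 10.09) / 2
pI = 6.21

6.21


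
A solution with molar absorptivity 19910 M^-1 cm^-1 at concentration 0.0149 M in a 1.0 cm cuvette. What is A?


A = epsilon * c * l
A = 19910 * 0.0149 * 1.0
A = 296.659

296.659


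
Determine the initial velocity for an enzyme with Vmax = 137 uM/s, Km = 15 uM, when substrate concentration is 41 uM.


v = Vmax * [S] / (Km + [S])
v = 137 * 41 / (15 + 41)
v = 100.3036 uM/s

100.3036 uM/s
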